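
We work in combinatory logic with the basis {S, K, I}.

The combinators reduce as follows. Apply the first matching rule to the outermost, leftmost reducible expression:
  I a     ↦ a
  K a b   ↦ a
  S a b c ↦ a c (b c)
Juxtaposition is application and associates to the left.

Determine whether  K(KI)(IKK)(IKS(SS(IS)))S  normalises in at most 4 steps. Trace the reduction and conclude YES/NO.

Answer: YES — reaches normal form S in 3 ≤ 4 steps

Reduction:
  start: K(KI)(IKK)(IKS(SS(IS)))S
  →1  KI(IKS(SS(IS)))S
  →2  IS
  →3  S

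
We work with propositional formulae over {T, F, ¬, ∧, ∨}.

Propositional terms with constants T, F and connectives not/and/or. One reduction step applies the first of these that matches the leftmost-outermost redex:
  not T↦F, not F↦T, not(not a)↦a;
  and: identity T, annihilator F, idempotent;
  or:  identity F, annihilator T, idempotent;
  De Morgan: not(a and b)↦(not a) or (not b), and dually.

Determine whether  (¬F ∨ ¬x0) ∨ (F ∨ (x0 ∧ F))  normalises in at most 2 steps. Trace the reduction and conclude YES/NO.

  start: (¬F ∨ ¬x0) ∨ (F ∨ (x0 ∧ F))
  →1  (T ∨ ¬x0) ∨ (F ∨ (x0 ∧ F))
  →2  T ∨ (F ∨ (x0 ∧ F))

Answer: NO — after 2 steps the term is T ∨ (F ∨ (x0 ∧ F)), not yet normal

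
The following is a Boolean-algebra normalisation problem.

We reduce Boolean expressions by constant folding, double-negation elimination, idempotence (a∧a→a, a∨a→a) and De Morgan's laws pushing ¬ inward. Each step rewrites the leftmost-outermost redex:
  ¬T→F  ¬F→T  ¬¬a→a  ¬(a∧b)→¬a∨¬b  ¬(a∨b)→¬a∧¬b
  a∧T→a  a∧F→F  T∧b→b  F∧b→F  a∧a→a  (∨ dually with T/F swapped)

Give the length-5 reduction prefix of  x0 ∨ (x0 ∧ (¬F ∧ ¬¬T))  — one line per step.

Answer: after 5 steps: x0

Derivation:
  start: x0 ∨ (x0 ∧ (¬F ∧ ¬¬T))
  step 1: x0 ∨ (x0 ∧ (T ∧ ¬¬T))
  step 2: x0 ∨ (x0 ∧ ¬¬T)
  step 3: x0 ∨ (x0 ∧ T)
  step 4: x0 ∨ x0
  step 5: x0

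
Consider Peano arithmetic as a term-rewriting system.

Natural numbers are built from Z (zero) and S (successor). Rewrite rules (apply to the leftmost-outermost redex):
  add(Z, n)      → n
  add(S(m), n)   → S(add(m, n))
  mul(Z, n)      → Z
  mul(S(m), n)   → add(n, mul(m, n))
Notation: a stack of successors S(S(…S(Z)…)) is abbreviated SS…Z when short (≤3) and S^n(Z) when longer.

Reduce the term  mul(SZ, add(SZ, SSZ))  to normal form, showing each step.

  start: mul(SZ, add(SZ, SSZ))
  step 1: add(add(SZ, SSZ), mul(Z, add(SZ, SSZ)))
  step 2: add(S(add(Z, SSZ)), mul(Z, add(SZ, SSZ)))
  step 3: S(add(add(Z, SSZ), mul(Z, add(SZ, SSZ))))
  step 4: S(add(SSZ, mul(Z, add(SZ, SSZ))))
  step 5: S(S(add(SZ, mul(Z, add(SZ, SSZ)))))
  step 6: S(S(S(add(Z, mul(Z, add(SZ, SSZ))))))
  step 7: S(S(S(mul(Z, add(SZ, SSZ)))))
  step 8: SSSZ

Answer: normal form = SSSZ  (in 8 steps)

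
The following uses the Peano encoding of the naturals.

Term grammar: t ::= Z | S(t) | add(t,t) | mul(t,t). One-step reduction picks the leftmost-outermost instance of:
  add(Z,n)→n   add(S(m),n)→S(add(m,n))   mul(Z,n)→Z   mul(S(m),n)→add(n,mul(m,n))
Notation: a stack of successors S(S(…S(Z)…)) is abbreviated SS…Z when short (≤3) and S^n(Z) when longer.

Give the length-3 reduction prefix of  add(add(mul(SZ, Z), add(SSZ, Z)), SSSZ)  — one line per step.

  start: add(add(mul(SZ, Z), add(SSZ, Z)), SSSZ)
  step 1: add(add(add(Z, mul(Z, Z)), add(SSZ, Z)), SSSZ)
  step 2: add(add(mul(Z, Z), add(SSZ, Z)), SSSZ)
  step 3: add(add(Z, add(SSZ, Z)), SSSZ)

Answer: after 3 steps: add(add(Z, add(SSZ, Z)), SSSZ)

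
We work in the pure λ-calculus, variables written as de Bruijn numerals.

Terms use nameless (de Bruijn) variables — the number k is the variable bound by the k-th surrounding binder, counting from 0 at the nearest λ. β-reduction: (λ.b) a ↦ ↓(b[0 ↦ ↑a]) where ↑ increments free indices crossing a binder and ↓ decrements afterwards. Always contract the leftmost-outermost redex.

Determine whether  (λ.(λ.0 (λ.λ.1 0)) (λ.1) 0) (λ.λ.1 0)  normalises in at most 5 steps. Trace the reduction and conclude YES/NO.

  start: (λ.(λ.0 (λ.λ.1 0)) (λ.1) 0) (λ.λ.1 0)
  [1] (λ.0 (λ.λ.1 0)) (λ.λ.λ.1 0) (λ.λ.1 0)
  [2] (λ.λ.λ.1 0) (λ.λ.1 0) (λ.λ.1 0)
  [3] (λ.λ.1 0) (λ.λ.1 0)
  [4] λ.(λ.λ.1 0) 0
  [5] λ.λ.1 0

Answer: YES — reaches normal form λ.λ.1 0 in 5 ≤ 5 steps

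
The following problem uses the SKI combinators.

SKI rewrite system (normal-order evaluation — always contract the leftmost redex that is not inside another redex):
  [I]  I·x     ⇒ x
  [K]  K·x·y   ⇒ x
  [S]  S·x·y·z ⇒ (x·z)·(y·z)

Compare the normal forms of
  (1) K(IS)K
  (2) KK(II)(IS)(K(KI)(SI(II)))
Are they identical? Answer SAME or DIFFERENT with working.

Answer: SAME — A ⇓ S, B ⇓ S

Derivation:
Term A:
  start: K(IS)K
  step 1: IS
  step 2: S

Term B:
  start: KK(II)(IS)(K(KI)(SI(II)))
  step 1: K(IS)(K(KI)(SI(II)))
  step 2: IS
  step 3: S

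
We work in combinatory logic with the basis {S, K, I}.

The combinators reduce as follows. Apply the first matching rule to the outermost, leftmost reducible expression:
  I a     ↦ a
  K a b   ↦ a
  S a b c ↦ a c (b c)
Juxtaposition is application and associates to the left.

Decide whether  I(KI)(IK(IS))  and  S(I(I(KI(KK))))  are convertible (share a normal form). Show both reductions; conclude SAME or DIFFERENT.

Answer: DIFFERENT — A ⇓ I, B ⇓ SI

Working:
Term A:
  start: I(KI)(IK(IS))
  step 1: KI(IK(IS))
  step 2: I

Term B:
  start: S(I(I(KI(KK))))
  step 1: S(I(KI(KK)))
  step 2: S(KI(KK))
  step 3: SI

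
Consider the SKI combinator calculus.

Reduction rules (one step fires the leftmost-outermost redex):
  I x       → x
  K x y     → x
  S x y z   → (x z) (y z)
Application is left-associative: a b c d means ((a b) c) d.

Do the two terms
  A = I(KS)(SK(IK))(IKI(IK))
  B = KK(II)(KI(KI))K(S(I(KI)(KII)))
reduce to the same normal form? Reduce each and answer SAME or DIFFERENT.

Term A:
  start: I(KS)(SK(IK))(IKI(IK))
  →1  KS(SK(IK))(IKI(IK))
  →2  S(IKI(IK))
  →3  S(KI(IK))
  →4  SI

Term B:
  start: KK(II)(KI(KI))K(S(I(KI)(KII)))
  →1  K(KI(KI))K(S(I(KI)(KII)))
  →2  KI(KI)(S(I(KI)(KII)))
  →3  I(S(I(KI)(KII)))
  →4  S(I(KI)(KII))
  →5  S(KI(KII))
  →6  SI

Answer: SAME — A ⇓ SI, B ⇓ SI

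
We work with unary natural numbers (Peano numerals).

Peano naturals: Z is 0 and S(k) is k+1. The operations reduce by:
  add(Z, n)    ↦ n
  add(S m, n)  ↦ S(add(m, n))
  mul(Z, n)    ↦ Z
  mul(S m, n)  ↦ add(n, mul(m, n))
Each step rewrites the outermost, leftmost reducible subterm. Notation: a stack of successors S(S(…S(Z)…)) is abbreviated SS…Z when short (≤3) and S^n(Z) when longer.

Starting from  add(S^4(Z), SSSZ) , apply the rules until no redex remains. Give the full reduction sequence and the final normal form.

Answer: normal form = S^7(Z)  (in 5 steps)

Reduction:
  start: add(S^4(Z), SSSZ)
  [1] S(add(SSSZ, SSSZ))
  [2] S(S(add(SSZ, SSSZ)))
  [3] S(S(S(add(SZ, SSSZ))))
  [4] S(S(S(S(add(Z, SSSZ)))))
  [5] S^7(Z)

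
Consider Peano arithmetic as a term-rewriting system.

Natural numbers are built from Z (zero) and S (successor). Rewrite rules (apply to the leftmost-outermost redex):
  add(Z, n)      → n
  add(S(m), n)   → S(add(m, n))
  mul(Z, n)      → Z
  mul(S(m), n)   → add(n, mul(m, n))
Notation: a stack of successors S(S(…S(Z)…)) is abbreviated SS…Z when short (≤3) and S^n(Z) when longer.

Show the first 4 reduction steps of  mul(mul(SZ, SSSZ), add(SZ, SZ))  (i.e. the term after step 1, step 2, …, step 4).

  start: mul(mul(SZ, SSSZ), add(SZ, SZ))
  step 1: mul(add(SSSZ, mul(Z, SSSZ)), add(SZ, SZ))
  step 2: mul(S(add(SSZ, mul(Z, SSSZ))), add(SZ, SZ))
  step 3: add(add(SZ, SZ), mul(add(SSZ, mul(Z, SSSZ)), add(SZ, SZ)))
  step 4: add(S(add(Z, SZ)), mul(add(SSZ, mul(Z, SSSZ)), add(SZ, SZ)))

Answer: after 4 steps: add(S(add(Z, SZ)), mul(add(SSZ, mul(Z, SSSZ)), add(SZ, SZ)))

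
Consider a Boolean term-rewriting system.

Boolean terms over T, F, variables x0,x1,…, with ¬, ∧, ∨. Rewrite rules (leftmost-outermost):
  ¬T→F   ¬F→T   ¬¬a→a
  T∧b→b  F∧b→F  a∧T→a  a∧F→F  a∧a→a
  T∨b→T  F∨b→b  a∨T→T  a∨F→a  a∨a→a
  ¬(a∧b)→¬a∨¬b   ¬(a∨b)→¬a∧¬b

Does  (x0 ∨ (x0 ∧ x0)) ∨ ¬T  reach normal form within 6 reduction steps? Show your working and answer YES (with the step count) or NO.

  start: (x0 ∨ (x0 ∧ x0)) ∨ ¬T
  →1  (x0 ∨ x0) ∨ ¬T
  →2  x0 ∨ ¬T
  →3  x0 ∨ F
  →4  x0

Answer: YES — reaches normal form x0 in 4 ≤ 6 steps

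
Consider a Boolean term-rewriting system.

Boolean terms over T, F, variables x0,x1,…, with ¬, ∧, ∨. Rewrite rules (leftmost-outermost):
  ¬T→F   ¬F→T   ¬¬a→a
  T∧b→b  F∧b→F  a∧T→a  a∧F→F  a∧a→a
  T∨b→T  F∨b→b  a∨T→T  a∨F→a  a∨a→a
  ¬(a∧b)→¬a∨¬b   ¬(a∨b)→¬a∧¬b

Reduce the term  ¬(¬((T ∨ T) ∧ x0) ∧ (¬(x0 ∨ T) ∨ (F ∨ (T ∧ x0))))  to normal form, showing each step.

  start: ¬(¬((T ∨ T) ∧ x0) ∧ (¬(x0 ∨ T) ∨ (F ∨ (T ∧ x0))))
  →1  ¬¬((T ∨ T) ∧ x0) ∨ ¬(¬(x0 ∨ T) ∨ (F ∨ (T ∧ x0)))
  →2  ((T ∨ T) ∧ x0) ∨ ¬(¬(x0 ∨ T) ∨ (F ∨ (T ∧ x0)))
  →3  (T ∧ x0) ∨ ¬(¬(x0 ∨ T) ∨ (F ∨ (T ∧ x0)))
  →4  x0 ∨ ¬(¬(x0 ∨ T) ∨ (F ∨ (T ∧ x0)))
  →5  x0 ∨ (¬¬(x0 ∨ T) ∧ ¬(F ∨ (T ∧ x0)))
  →6  x0 ∨ ((x0 ∨ T) ∧ ¬(F ∨ (T ∧ x0)))
  →7  x0 ∨ (T ∧ ¬(F ∨ (T ∧ x0)))
  →8  x0 ∨ ¬(F ∨ (T ∧ x0))
  →9  x0 ∨ (¬F ∧ ¬(T ∧ x0))
  →10  x0 ∨ (T ∧ ¬(T ∧ x0))
  →11  x0 ∨ ¬(T ∧ x0)
  →12  x0 ∨ (¬T ∨ ¬x0)
  →13  x0 ∨ (F ∨ ¬x0)
  →14  x0 ∨ ¬x0

Answer: normal form = x0 ∨ ¬x0  (in 14 steps)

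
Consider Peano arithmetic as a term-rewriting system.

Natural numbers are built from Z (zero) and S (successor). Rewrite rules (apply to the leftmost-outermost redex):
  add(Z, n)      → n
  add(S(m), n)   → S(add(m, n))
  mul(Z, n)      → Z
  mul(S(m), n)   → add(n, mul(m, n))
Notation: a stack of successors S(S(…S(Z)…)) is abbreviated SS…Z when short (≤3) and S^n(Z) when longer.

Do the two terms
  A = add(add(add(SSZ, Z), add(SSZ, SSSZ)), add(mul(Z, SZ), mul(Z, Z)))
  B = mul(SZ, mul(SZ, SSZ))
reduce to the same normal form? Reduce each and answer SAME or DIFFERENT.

Answer: DIFFERENT — A ⇓ S^7(Z), B ⇓ SSZ

Derivation:
Term A:
  start: add(add(add(SSZ, Z), add(SSZ, SSSZ)), add(mul(Z, SZ), mul(Z, Z)))
  step 1: add(add(S(add(SZ, Z)), add(SSZ, SSSZ)), add(mul(Z, SZ), mul(Z, Z)))
  step 2: add(S(add(add(SZ, Z), add(SSZ, SSSZ))), add(mul(Z, SZ), mul(Z, Z)))
  step 3: S(add(add(add(SZ, Z), add(SSZ, SSSZ)), add(mul(Z, SZ), mul(Z, Z))))
  step 4: S(add(add(S(add(Z, Z)), add(SSZ, SSSZ)), add(mul(Z, SZ), mul(Z, Z))))
  step 5: S(add(S(add(add(Z, Z), add(SSZ, SSSZ))), add(mul(Z, SZ), mul(Z, Z))))
  step 6: S(S(add(add(add(Z, Z), add(SSZ, SSSZ)), add(mul(Z, SZ), mul(Z, Z)))))
  step 7: S(S(add(add(Z, add(SSZ, SSSZ)), add(mul(Z, SZ), mul(Z, Z)))))
  step 8: S(S(add(add(SSZ, SSSZ), add(mul(Z, SZ), mul(Z, Z)))))
  step 9: S(S(add(S(add(SZ, SSSZ)), add(mul(Z, SZ), mul(Z, Z)))))
  step 10: S(S(S(add(add(SZ, SSSZ), add(mul(Z, SZ), mul(Z, Z))))))
  step 11: S(S(S(add(S(add(Z, SSSZ)), add(mul(Z, SZ), mul(Z, Z))))))
  step 12: S(S(S(S(add(add(Z, SSSZ), add(mul(Z, SZ), mul(Z, Z)))))))
  step 13: S(S(S(S(add(SSSZ, add(mul(Z, SZ), mul(Z, Z)))))))
  step 14: S(S(S(S(S(add(SSZ, add(mul(Z, SZ), mul(Z, Z))))))))
  step 15: S(S(S(S(S(S(add(SZ, add(mul(Z, SZ), mul(Z, Z)))))))))
  step 16: S(S(S(S(S(S(S(add(Z, add(mul(Z, SZ), mul(Z, Z))))))))))
  step 17: S(S(S(S(S(S(S(add(mul(Z, SZ), mul(Z, Z)))))))))
  step 18: S(S(S(S(S(S(S(add(Z, mul(Z, Z)))))))))
  step 19: S(S(S(S(S(S(S(mul(Z, Z))))))))
  step 20: S^7(Z)

Term B:
  start: mul(SZ, mul(SZ, SSZ))
  step 1: add(mul(SZ, SSZ), mul(Z, mul(SZ, SSZ)))
  step 2: add(add(SSZ, mul(Z, SSZ)), mul(Z, mul(SZ, SSZ)))
  step 3: add(S(add(SZ, mul(Z, SSZ))), mul(Z, mul(SZ, SSZ)))
  step 4: S(add(add(SZ, mul(Z, SSZ)), mul(Z, mul(SZ, SSZ))))
  step 5: S(add(S(add(Z, mul(Z, SSZ))), mul(Z, mul(SZ, SSZ))))
  step 6: S(S(add(add(Z, mul(Z, SSZ)), mul(Z, mul(SZ, SSZ)))))
  step 7: S(S(add(mul(Z, SSZ), mul(Z, mul(SZ, SSZ)))))
  step 8: S(S(add(Z, mul(Z, mul(SZ, SSZ)))))
  step 9: S(S(mul(Z, mul(SZ, SSZ))))
  step 10: SSZ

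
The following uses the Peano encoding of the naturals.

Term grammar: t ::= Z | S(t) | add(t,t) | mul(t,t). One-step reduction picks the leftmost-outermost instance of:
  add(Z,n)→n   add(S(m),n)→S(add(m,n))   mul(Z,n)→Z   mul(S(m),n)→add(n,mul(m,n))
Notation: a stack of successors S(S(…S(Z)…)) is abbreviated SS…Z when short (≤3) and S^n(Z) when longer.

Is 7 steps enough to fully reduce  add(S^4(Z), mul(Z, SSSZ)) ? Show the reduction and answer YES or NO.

  start: add(S^4(Z), mul(Z, SSSZ))
  step 1: S(add(SSSZ, mul(Z, SSSZ)))
  step 2: S(S(add(SSZ, mul(Z, SSSZ))))
  step 3: S(S(S(add(SZ, mul(Z, SSSZ)))))
  step 4: S(S(S(S(add(Z, mul(Z, SSSZ))))))
  step 5: S(S(S(S(mul(Z, SSSZ)))))
  step 6: S^4(Z)

Answer: YES — reaches normal form S^4(Z) in 6 ≤ 7 steps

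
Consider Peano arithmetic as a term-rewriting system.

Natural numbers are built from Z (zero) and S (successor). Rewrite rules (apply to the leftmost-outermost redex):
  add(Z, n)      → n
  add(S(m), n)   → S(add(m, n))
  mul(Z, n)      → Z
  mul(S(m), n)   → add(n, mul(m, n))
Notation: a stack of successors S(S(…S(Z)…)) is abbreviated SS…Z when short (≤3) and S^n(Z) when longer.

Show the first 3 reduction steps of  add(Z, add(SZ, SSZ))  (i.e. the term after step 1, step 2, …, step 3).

Answer: after 3 steps: SSSZ

Derivation:
  start: add(Z, add(SZ, SSZ))
  [1] add(SZ, SSZ)
  [2] S(add(Z, SSZ))
  [3] SSSZ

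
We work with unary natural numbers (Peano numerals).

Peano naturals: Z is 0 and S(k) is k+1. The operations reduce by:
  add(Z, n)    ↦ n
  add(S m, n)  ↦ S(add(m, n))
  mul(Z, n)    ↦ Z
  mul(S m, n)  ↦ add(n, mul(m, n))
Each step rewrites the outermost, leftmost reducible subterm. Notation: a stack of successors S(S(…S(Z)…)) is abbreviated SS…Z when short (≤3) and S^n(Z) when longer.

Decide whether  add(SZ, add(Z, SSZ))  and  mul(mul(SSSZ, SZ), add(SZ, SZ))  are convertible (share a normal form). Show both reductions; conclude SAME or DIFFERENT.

Term A:
  start: add(SZ, add(Z, SSZ))
  →1  S(add(Z, add(Z, SSZ)))
  →2  S(add(Z, SSZ))
  →3  SSSZ

Term B:
  start: mul(mul(SSSZ, SZ), add(SZ, SZ))
  →1  mul(add(SZ, mul(SSZ, SZ)), add(SZ, SZ))
  →2  mul(S(add(Z, mul(SSZ, SZ))), add(SZ, SZ))
  →3  add(add(SZ, SZ), mul(add(Z, mul(SSZ, SZ)), add(SZ, SZ)))
  →4  add(S(add(Z, SZ)), mul(add(Z, mul(SSZ, SZ)), add(SZ, SZ)))
  →5  S(add(add(Z, SZ), mul(add(Z, mul(SSZ, SZ)), add(SZ, SZ))))
  →6  S(add(SZ, mul(add(Z, mul(SSZ, SZ)), add(SZ, SZ))))
  →7  S(S(add(Z, mul(add(Z, mul(SSZ, SZ)), add(SZ, SZ)))))
  →8  S(S(mul(add(Z, mul(SSZ, SZ)), add(SZ, SZ))))
  →9  S(S(mul(mul(SSZ, SZ), add(SZ, SZ))))
  →10  S(S(mul(add(SZ, mul(SZ, SZ)), add(SZ, SZ))))
  →11  S(S(mul(S(add(Z, mul(SZ, SZ))), add(SZ, SZ))))
  →12  S(S(add(add(SZ, SZ), mul(add(Z, mul(SZ, SZ)), add(SZ, SZ)))))
  →13  S(S(add(S(add(Z, SZ)), mul(add(Z, mul(SZ, SZ)), add(SZ, SZ)))))
  →14  S(S(S(add(add(Z, SZ), mul(add(Z, mul(SZ, SZ)), add(SZ, SZ))))))
  →15  S(S(S(add(SZ, mul(add(Z, mul(SZ, SZ)), add(SZ, SZ))))))
  →16  S(S(S(S(add(Z, mul(add(Z, mul(SZ, SZ)), add(SZ, SZ)))))))
  →17  S(S(S(S(mul(add(Z, mul(SZ, SZ)), add(SZ, SZ))))))
  →18  S(S(S(S(mul(mul(SZ, SZ), add(SZ, SZ))))))
  →19  S(S(S(S(mul(add(SZ, mul(Z, SZ)), add(SZ, SZ))))))
  →20  S(S(S(S(mul(S(add(Z, mul(Z, SZ))), add(SZ, SZ))))))
  →21  S(S(S(S(add(add(SZ, SZ), mul(add(Z, mul(Z, SZ)), add(SZ, SZ)))))))
  →22  S(S(S(S(add(S(add(Z, SZ)), mul(add(Z, mul(Z, SZ)), add(SZ, SZ)))))))
  →23  S(S(S(S(S(add(add(Z, SZ), mul(add(Z, mul(Z, SZ)), add(SZ, SZ))))))))
  →24  S(S(S(S(S(add(SZ, mul(add(Z, mul(Z, SZ)), add(SZ, SZ))))))))
  →25  S(S(S(S(S(S(add(Z, mul(add(Z, mul(Z, SZ)), add(SZ, SZ)))))))))
  →26  S(S(S(S(S(S(mul(add(Z, mul(Z, SZ)), add(SZ, SZ))))))))
  →27  S(S(S(S(S(S(mul(mul(Z, SZ), add(SZ, SZ))))))))
  →28  S(S(S(S(S(S(mul(Z, add(SZ, SZ))))))))
  →29  S^6(Z)

Answer: DIFFERENT — A ⇓ SSSZ, B ⇓ S^6(Z)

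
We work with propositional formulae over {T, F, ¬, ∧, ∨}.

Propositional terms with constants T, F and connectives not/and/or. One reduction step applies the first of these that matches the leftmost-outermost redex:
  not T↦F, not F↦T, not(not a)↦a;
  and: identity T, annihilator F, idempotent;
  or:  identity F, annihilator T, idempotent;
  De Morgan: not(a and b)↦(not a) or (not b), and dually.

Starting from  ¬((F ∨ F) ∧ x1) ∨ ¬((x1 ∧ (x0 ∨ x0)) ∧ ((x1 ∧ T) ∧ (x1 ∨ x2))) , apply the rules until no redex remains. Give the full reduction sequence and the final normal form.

Answer: normal form = T  (in 6 steps)

Working:
  start: ¬((F ∨ F) ∧ x1) ∨ ¬((x1 ∧ (x0 ∨ x0)) ∧ ((x1 ∧ T) ∧ (x1 ∨ x2)))
  →1  (¬(F ∨ F) ∨ ¬x1) ∨ ¬((x1 ∧ (x0 ∨ x0)) ∧ ((x1 ∧ T) ∧ (x1 ∨ x2)))
  →2  ((¬F ∧ ¬F) ∨ ¬x1) ∨ ¬((x1 ∧ (x0 ∨ x0)) ∧ ((x1 ∧ T) ∧ (x1 ∨ x2)))
  →3  (¬F ∨ ¬x1) ∨ ¬((x1 ∧ (x0 ∨ x0)) ∧ ((x1 ∧ T) ∧ (x1 ∨ x2)))
  →4  (T ∨ ¬x1) ∨ ¬((x1 ∧ (x0 ∨ x0)) ∧ ((x1 ∧ T) ∧ (x1 ∨ x2)))
  →5  T ∨ ¬((x1 ∧ (x0 ∨ x0)) ∧ ((x1 ∧ T) ∧ (x1 ∨ x2)))
  →6  T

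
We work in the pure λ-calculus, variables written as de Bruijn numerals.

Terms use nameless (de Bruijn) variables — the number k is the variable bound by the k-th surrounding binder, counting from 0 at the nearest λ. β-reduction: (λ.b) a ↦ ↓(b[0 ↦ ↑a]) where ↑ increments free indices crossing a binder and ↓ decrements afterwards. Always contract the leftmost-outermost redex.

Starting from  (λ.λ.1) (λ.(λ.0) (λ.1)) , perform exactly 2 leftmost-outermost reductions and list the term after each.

  start: (λ.λ.1) (λ.(λ.0) (λ.1))
  [1] λ.λ.(λ.0) (λ.1)
  [2] λ.λ.λ.1

Answer: after 2 steps: λ.λ.λ.1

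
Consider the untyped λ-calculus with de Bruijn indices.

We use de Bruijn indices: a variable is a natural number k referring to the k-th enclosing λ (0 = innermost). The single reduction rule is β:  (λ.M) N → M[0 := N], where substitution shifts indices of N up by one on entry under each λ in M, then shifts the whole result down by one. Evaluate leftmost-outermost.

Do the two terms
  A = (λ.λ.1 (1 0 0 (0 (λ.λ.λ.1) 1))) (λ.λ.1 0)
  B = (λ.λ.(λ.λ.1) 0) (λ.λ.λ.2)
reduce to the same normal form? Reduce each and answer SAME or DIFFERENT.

Term A:
  start: (λ.λ.1 (1 0 0 (0 (λ.λ.λ.1) 1))) (λ.λ.1 0)
  [1] λ.(λ.λ.1 0) ((λ.λ.1 0) 0 0 (0 (λ.λ.λ.1) (λ.λ.1 0)))
  [2] λ.λ.(λ.λ.1 0) 1 1 (1 (λ.λ.λ.1) (λ.λ.1 0)) 0
  [3] λ.λ.(λ.2 0) 1 (1 (λ.λ.λ.1) (λ.λ.1 0)) 0
  [4] λ.λ.1 1 (1 (λ.λ.λ.1) (λ.λ.1 0)) 0

Term B:
  start: (λ.λ.(λ.λ.1) 0) (λ.λ.λ.2)
  [1] λ.(λ.λ.1) 0
  [2] λ.λ.1

Answer: DIFFERENT — A ⇓ λ.λ.1 1 (1 (λ.λ.λ.1) (λ.λ.1 0)) 0, B ⇓ λ.λ.1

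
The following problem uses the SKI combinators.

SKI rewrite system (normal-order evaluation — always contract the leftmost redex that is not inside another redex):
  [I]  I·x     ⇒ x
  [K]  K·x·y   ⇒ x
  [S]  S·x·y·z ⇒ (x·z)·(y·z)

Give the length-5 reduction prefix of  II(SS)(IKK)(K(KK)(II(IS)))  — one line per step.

  start: II(SS)(IKK)(K(KK)(II(IS)))
  [1] I(SS)(IKK)(K(KK)(II(IS)))
  [2] SS(IKK)(K(KK)(II(IS)))
  [3] S(K(KK)(II(IS)))(IKK(K(KK)(II(IS))))
  [4] S(KK)(IKK(K(KK)(II(IS))))
  [5] S(KK)(KK(K(KK)(II(IS))))

Answer: after 5 steps: S(KK)(KK(K(KK)(II(IS))))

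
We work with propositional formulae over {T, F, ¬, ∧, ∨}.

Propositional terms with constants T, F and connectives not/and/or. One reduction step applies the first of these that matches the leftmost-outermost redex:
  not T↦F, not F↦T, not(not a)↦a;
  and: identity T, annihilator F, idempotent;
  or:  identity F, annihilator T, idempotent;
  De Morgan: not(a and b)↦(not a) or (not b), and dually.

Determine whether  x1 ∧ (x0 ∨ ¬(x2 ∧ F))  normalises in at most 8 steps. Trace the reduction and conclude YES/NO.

  start: x1 ∧ (x0 ∨ ¬(x2 ∧ F))
  [1] x1 ∧ (x0 ∨ (¬x2 ∨ ¬F))
  [2] x1 ∧ (x0 ∨ (¬x2 ∨ T))
  [3] x1 ∧ (x0 ∨ T)
  [4] x1 ∧ T
  [5] x1

Answer: YES — reaches normal form x1 in 5 ≤ 8 steps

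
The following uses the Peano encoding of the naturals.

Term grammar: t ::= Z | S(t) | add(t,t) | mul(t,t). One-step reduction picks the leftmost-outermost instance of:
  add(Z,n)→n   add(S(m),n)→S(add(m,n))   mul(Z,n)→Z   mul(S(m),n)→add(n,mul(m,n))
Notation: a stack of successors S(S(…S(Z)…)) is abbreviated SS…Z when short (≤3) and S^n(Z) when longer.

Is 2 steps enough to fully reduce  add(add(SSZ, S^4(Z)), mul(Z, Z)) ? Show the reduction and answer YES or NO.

  start: add(add(SSZ, S^4(Z)), mul(Z, Z))
  →1  add(S(add(SZ, S^4(Z))), mul(Z, Z))
  →2  S(add(add(SZ, S^4(Z)), mul(Z, Z)))

Answer: NO — after 2 steps the term is S(add(add(SZ, S^4(Z)), mul(Z, Z))), not yet normal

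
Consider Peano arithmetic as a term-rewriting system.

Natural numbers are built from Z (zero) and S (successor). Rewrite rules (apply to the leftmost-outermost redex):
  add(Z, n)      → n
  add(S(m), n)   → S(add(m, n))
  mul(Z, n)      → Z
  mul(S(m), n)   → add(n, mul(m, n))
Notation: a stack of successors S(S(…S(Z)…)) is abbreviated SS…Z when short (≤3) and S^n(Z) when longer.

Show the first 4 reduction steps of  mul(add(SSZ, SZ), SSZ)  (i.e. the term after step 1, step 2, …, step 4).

Answer: after 4 steps: S(S(add(Z, mul(add(SZ, SZ), SSZ))))

Working:
  start: mul(add(SSZ, SZ), SSZ)
  [1] mul(S(add(SZ, SZ)), SSZ)
  [2] add(SSZ, mul(add(SZ, SZ), SSZ))
  [3] S(add(SZ, mul(add(SZ, SZ), SSZ)))
  [4] S(S(add(Z, mul(add(SZ, SZ), SSZ))))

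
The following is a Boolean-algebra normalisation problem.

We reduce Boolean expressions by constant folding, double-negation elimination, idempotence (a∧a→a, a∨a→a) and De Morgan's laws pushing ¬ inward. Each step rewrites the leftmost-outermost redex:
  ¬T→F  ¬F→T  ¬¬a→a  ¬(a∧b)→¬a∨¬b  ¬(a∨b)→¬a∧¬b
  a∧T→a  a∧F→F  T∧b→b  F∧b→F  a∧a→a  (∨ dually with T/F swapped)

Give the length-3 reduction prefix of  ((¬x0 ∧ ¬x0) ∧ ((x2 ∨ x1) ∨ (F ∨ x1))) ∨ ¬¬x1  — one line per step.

Answer: after 3 steps: (¬x0 ∧ ((x2 ∨ x1) ∨ x1)) ∨ x1

Working:
  start: ((¬x0 ∧ ¬x0) ∧ ((x2 ∨ x1) ∨ (F ∨ x1))) ∨ ¬¬x1
  [1] (¬x0 ∧ ((x2 ∨ x1) ∨ (F ∨ x1))) ∨ ¬¬x1
  [2] (¬x0 ∧ ((x2 ∨ x1) ∨ x1)) ∨ ¬¬x1
  [3] (¬x0 ∧ ((x2 ∨ x1) ∨ x1)) ∨ x1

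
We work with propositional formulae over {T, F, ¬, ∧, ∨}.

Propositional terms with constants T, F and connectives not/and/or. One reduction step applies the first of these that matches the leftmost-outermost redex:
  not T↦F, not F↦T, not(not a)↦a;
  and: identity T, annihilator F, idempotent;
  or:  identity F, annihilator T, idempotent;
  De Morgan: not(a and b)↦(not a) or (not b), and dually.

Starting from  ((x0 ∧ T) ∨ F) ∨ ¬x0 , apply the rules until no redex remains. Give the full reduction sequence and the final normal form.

  start: ((x0 ∧ T) ∨ F) ∨ ¬x0
  step 1: (x0 ∧ T) ∨ ¬x0
  step 2: x0 ∨ ¬x0

Answer: normal form = x0 ∨ ¬x0  (in 2 steps)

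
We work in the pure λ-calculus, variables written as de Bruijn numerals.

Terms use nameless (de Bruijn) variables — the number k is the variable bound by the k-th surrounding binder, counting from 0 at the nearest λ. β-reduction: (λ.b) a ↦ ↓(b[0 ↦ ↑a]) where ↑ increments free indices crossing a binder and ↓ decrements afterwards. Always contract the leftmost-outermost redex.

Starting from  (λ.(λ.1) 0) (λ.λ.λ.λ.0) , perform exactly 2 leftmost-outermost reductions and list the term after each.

  start: (λ.(λ.1) 0) (λ.λ.λ.λ.0)
  [1] (λ.λ.λ.λ.λ.0) (λ.λ.λ.λ.0)
  [2] λ.λ.λ.λ.0

Answer: after 2 steps: λ.λ.λ.λ.0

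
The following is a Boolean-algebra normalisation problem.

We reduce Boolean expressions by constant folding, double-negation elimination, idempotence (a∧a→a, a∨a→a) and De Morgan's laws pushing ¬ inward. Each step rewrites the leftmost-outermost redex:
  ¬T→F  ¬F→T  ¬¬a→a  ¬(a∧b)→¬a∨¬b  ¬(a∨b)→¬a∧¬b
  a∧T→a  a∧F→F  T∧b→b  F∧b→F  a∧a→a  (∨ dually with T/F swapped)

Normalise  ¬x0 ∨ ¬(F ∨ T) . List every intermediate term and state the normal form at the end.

Answer: normal form = ¬x0  (in 5 steps)

Derivation:
  start: ¬x0 ∨ ¬(F ∨ T)
  [1] ¬x0 ∨ (¬F ∧ ¬T)
  [2] ¬x0 ∨ (T ∧ ¬T)
  [3] ¬x0 ∨ ¬T
  [4] ¬x0 ∨ F
  [5] ¬x0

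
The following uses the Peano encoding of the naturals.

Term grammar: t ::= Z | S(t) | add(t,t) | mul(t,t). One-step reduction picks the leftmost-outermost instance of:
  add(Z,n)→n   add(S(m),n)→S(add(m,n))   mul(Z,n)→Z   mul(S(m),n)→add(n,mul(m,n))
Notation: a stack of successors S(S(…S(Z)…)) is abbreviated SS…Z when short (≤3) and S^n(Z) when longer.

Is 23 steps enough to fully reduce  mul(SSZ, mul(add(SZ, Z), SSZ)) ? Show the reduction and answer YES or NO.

Answer: YES — reaches normal form S^4(Z) in 23 ≤ 23 steps

Working:
  start: mul(SSZ, mul(add(SZ, Z), SSZ))
  [1] add(mul(add(SZ, Z), SSZ), mul(SZ, mul(add(SZ, Z), SSZ)))
  [2] add(mul(S(add(Z, Z)), SSZ), mul(SZ, mul(add(SZ, Z), SSZ)))
  [3] add(add(SSZ, mul(add(Z, Z), SSZ)), mul(SZ, mul(add(SZ, Z), SSZ)))
  [4] add(S(add(SZ, mul(add(Z, Z), SSZ))), mul(SZ, mul(add(SZ, Z), SSZ)))
  [5] S(add(add(SZ, mul(add(Z, Z), SSZ)), mul(SZ, mul(add(SZ, Z), SSZ))))
  [6] S(add(S(add(Z, mul(add(Z, Z), SSZ))), mul(SZ, mul(add(SZ, Z), SSZ))))
  [7] S(S(add(add(Z, mul(add(Z, Z), SSZ)), mul(SZ, mul(add(SZ, Z), SSZ)))))
  [8] S(S(add(mul(add(Z, Z), SSZ), mul(SZ, mul(add(SZ, Z), SSZ)))))
  [9] S(S(add(mul(Z, SSZ), mul(SZ, mul(add(SZ, Z), SSZ)))))
  [10] S(S(add(Z, mul(SZ, mul(add(SZ, Z), SSZ)))))
  [11] S(S(mul(SZ, mul(add(SZ, Z), SSZ))))
  [12] S(S(add(mul(add(SZ, Z), SSZ), mul(Z, mul(add(SZ, Z), SSZ)))))
  [13] S(S(add(mul(S(add(Z, Z)), SSZ), mul(Z, mul(add(SZ, Z), SSZ)))))
  [14] S(S(add(add(SSZ, mul(add(Z, Z), SSZ)), mul(Z, mul(add(SZ, Z), SSZ)))))
  [15] S(S(add(S(add(SZ, mul(add(Z, Z), SSZ))), mul(Z, mul(add(SZ, Z), SSZ)))))
  [16] S(S(S(add(add(SZ, mul(add(Z, Z), SSZ)), mul(Z, mul(add(SZ, Z), SSZ))))))
  [17] S(S(S(add(S(add(Z, mul(add(Z, Z), SSZ))), mul(Z, mul(add(SZ, Z), SSZ))))))
  [18] S(S(S(S(add(add(Z, mul(add(Z, Z), SSZ)), mul(Z, mul(add(SZ, Z), SSZ)))))))
  [19] S(S(S(S(add(mul(add(Z, Z), SSZ), mul(Z, mul(add(SZ, Z), SSZ)))))))
  [20] S(S(S(S(add(mul(Z, SSZ), mul(Z, mul(add(SZ, Z), SSZ)))))))
  [21] S(S(S(S(add(Z, mul(Z, mul(add(SZ, Z), SSZ)))))))
  [22] S(S(S(S(mul(Z, mul(add(SZ, Z), SSZ))))))
  [23] S^4(Z)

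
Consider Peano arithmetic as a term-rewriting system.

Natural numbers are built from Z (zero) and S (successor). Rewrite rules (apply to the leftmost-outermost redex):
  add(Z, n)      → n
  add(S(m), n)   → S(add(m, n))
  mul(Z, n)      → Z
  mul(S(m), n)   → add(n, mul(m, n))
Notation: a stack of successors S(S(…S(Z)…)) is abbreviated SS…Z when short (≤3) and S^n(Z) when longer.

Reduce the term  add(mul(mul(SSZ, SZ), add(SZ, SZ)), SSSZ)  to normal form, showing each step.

Answer: normal form = S^7(Z)  (in 25 steps)

Derivation:
  start: add(mul(mul(SSZ, SZ), add(SZ, SZ)), SSSZ)
  [1] add(mul(add(SZ, mul(SZ, SZ)), add(SZ, SZ)), SSSZ)
  [2] add(mul(S(add(Z, mul(SZ, SZ))), add(SZ, SZ)), SSSZ)
  [3] add(add(add(SZ, SZ), mul(add(Z, mul(SZ, SZ)), add(SZ, SZ))), SSSZ)
  [4] add(add(S(add(Z, SZ)), mul(add(Z, mul(SZ, SZ)), add(SZ, SZ))), SSSZ)
  [5] add(S(add(add(Z, SZ), mul(add(Z, mul(SZ, SZ)), add(SZ, SZ)))), SSSZ)
  [6] S(add(add(add(Z, SZ), mul(add(Z, mul(SZ, SZ)), add(SZ, SZ))), SSSZ))
  [7] S(add(add(SZ, mul(add(Z, mul(SZ, SZ)), add(SZ, SZ))), SSSZ))
  [8] S(add(S(add(Z, mul(add(Z, mul(SZ, SZ)), add(SZ, SZ)))), SSSZ))
  [9] S(S(add(add(Z, mul(add(Z, mul(SZ, SZ)), add(SZ, SZ))), SSSZ)))
  [10] S(S(add(mul(add(Z, mul(SZ, SZ)), add(SZ, SZ)), SSSZ)))
  [11] S(S(add(mul(mul(SZ, SZ), add(SZ, SZ)), SSSZ)))
  [12] S(S(add(mul(add(SZ, mul(Z, SZ)), add(SZ, SZ)), SSSZ)))
  [13] S(S(add(mul(S(add(Z, mul(Z, SZ))), add(SZ, SZ)), SSSZ)))
  [14] S(S(add(add(add(SZ, SZ), mul(add(Z, mul(Z, SZ)), add(SZ, SZ))), SSSZ)))
  [15] S(S(add(add(S(add(Z, SZ)), mul(add(Z, mul(Z, SZ)), add(SZ, SZ))), SSSZ)))
  [16] S(S(add(S(add(add(Z, SZ), mul(add(Z, mul(Z, SZ)), add(SZ, SZ)))), SSSZ)))
  [17] S(S(S(add(add(add(Z, SZ), mul(add(Z, mul(Z, SZ)), add(SZ, SZ))), SSSZ))))
  [18] S(S(S(add(add(SZ, mul(add(Z, mul(Z, SZ)), add(SZ, SZ))), SSSZ))))
  [19] S(S(S(add(S(add(Z, mul(add(Z, mul(Z, SZ)), add(SZ, SZ)))), SSSZ))))
  [20] S(S(S(S(add(add(Z, mul(add(Z, mul(Z, SZ)), add(SZ, SZ))), SSSZ)))))
  [21] S(S(S(S(add(mul(add(Z, mul(Z, SZ)), add(SZ, SZ)), SSSZ)))))
  [22] S(S(S(S(add(mul(mul(Z, SZ), add(SZ, SZ)), SSSZ)))))
  [23] S(S(S(S(add(mul(Z, add(SZ, SZ)), SSSZ)))))
  [24] S(S(S(S(add(Z, SSSZ)))))
  [25] S^7(Z)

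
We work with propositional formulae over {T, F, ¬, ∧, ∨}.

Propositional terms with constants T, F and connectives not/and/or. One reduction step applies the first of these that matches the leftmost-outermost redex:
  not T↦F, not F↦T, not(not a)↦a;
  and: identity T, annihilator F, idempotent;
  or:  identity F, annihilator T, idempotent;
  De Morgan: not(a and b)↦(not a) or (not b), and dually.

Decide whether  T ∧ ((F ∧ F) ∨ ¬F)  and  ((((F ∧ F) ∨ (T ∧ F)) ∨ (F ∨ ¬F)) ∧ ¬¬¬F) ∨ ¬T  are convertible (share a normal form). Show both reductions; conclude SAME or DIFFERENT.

Term A:
  start: T ∧ ((F ∧ F) ∨ ¬F)
  →1  (F ∧ F) ∨ ¬F
  →2  F ∨ ¬F
  →3  ¬F
  →4  T

Term B:
  start: ((((F ∧ F) ∨ (T ∧ F)) ∨ (F ∨ ¬F)) ∧ ¬¬¬F) ∨ ¬T
  →1  (((F ∨ (T ∧ F)) ∨ (F ∨ ¬F)) ∧ ¬¬¬F) ∨ ¬T
  →2  (((T ∧ F) ∨ (F ∨ ¬F)) ∧ ¬¬¬F) ∨ ¬T
  →3  ((F ∨ (F ∨ ¬F)) ∧ ¬¬¬F) ∨ ¬T
  →4  ((F ∨ ¬F) ∧ ¬¬¬F) ∨ ¬T
  →5  (¬F ∧ ¬¬¬F) ∨ ¬T
  →6  (T ∧ ¬¬¬F) ∨ ¬T
  →7  ¬¬¬F ∨ ¬T
  →8  ¬F ∨ ¬T
  →9  T ∨ ¬T
  →10  T

Answer: SAME — A ⇓ T, B ⇓ T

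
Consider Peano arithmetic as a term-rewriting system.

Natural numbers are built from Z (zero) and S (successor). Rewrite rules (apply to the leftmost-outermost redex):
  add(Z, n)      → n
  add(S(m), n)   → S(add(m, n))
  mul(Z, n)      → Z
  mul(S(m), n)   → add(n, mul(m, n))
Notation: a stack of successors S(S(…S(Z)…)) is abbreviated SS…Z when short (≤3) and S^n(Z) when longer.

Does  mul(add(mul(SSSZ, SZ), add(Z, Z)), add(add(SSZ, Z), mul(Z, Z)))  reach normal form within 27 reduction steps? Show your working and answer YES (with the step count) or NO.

  start: mul(add(mul(SSSZ, SZ), add(Z, Z)), add(add(SSZ, Z), mul(Z, Z)))
  →1  mul(add(add(SZ, mul(SSZ, SZ)), add(Z, Z)), add(add(SSZ, Z), mul(Z, Z)))
  →2  mul(add(S(add(Z, mul(SSZ, SZ))), add(Z, Z)), add(add(SSZ, Z), mul(Z, Z)))
  →3  mul(S(add(add(Z, mul(SSZ, SZ)), add(Z, Z))), add(add(SSZ, Z), mul(Z, Z)))
  →4  add(add(add(SSZ, Z), mul(Z, Z)), mul(add(add(Z, mul(SSZ, SZ)), add(Z, Z)), add(add(SSZ, Z), mul(Z, Z))))
  →5  add(add(S(add(SZ, Z)), mul(Z, Z)), mul(add(add(Z, mul(SSZ, SZ)), add(Z, Z)), add(add(SSZ, Z), mul(Z, Z))))
  →6  add(S(add(add(SZ, Z), mul(Z, Z))), mul(add(add(Z, mul(SSZ, SZ)), add(Z, Z)), add(add(SSZ, Z), mul(Z, Z))))
  →7  S(add(add(add(SZ, Z), mul(Z, Z)), mul(add(add(Z, mul(SSZ, SZ)), add(Z, Z)), add(add(SSZ, Z), mul(Z, Z)))))
  →8  S(add(add(S(add(Z, Z)), mul(Z, Z)), mul(add(add(Z, mul(SSZ, SZ)), add(Z, Z)), add(add(SSZ, Z), mul(Z, Z)))))
  →9  S(add(S(add(add(Z, Z), mul(Z, Z))), mul(add(add(Z, mul(SSZ, SZ)), add(Z, Z)), add(add(SSZ, Z), mul(Z, Z)))))
  →10  S(S(add(add(add(Z, Z), mul(Z, Z)), mul(add(add(Z, mul(SSZ, SZ)), add(Z, Z)), add(add(SSZ, Z), mul(Z, Z))))))
  →11  S(S(add(add(Z, mul(Z, Z)), mul(add(add(Z, mul(SSZ, SZ)), add(Z, Z)), add(add(SSZ, Z), mul(Z, Z))))))
  →12  S(S(add(mul(Z, Z), mul(add(add(Z, mul(SSZ, SZ)), add(Z, Z)), add(add(SSZ, Z), mul(Z, Z))))))
  →13  S(S(add(Z, mul(add(add(Z, mul(SSZ, SZ)), add(Z, Z)), add(add(SSZ, Z), mul(Z, Z))))))
  →14  S(S(mul(add(add(Z, mul(SSZ, SZ)), add(Z, Z)), add(add(SSZ, Z), mul(Z, Z)))))
  →15  S(S(mul(add(mul(SSZ, SZ), add(Z, Z)), add(add(SSZ, Z), mul(Z, Z)))))
  →16  S(S(mul(add(add(SZ, mul(SZ, SZ)), add(Z, Z)), add(add(SSZ, Z), mul(Z, Z)))))
  →17  S(S(mul(add(S(add(Z, mul(SZ, SZ))), add(Z, Z)), add(add(SSZ, Z), mul(Z, Z)))))
  →18  S(S(mul(S(add(add(Z, mul(SZ, SZ)), add(Z, Z))), add(add(SSZ, Z), mul(Z, Z)))))
  →19  S(S(add(add(add(SSZ, Z), mul(Z, Z)), mul(add(add(Z, mul(SZ, SZ)), add(Z, Z)), add(add(SSZ, Z), mul(Z, Z))))))
  →20  S(S(add(add(S(add(SZ, Z)), mul(Z, Z)), mul(add(add(Z, mul(SZ, SZ)), add(Z, Z)), add(add(SSZ, Z), mul(Z, Z))))))
  →21  S(S(add(S(add(add(SZ, Z), mul(Z, Z))), mul(add(add(Z, mul(SZ, SZ)), add(Z, Z)), add(add(SSZ, Z), mul(Z, Z))))))
  →22  S(S(S(add(add(add(SZ, Z), mul(Z, Z)), mul(add(add(Z, mul(SZ, SZ)), add(Z, Z)), add(add(SSZ, Z), mul(Z, Z)))))))
  →23  S(S(S(add(add(S(add(Z, Z)), mul(Z, Z)), mul(add(add(Z, mul(SZ, SZ)), add(Z, Z)), add(add(SSZ, Z), mul(Z, Z)))))))
  →24  S(S(S(add(S(add(add(Z, Z), mul(Z, Z))), mul(add(add(Z, mul(SZ, SZ)), add(Z, Z)), add(add(SSZ, Z), mul(Z, Z)))))))
  →25  S(S(S(S(add(add(add(Z, Z), mul(Z, Z)), mul(add(add(Z, mul(SZ, SZ)), add(Z, Z)), add(add(SSZ, Z), mul(Z, Z))))))))
  →26  S(S(S(S(add(add(Z, mul(Z, Z)), mul(add(add(Z, mul(SZ, SZ)), add(Z, Z)), add(add(SSZ, Z), mul(Z, Z))))))))
  →27  S(S(S(S(add(mul(Z, Z), mul(add(add(Z, mul(SZ, SZ)), add(Z, Z)), add(add(SSZ, Z), mul(Z, Z))))))))

Answer: NO — after 27 steps the term is S(S(S(S(add(mul(Z, Z), mul(add(add(Z, mul(SZ, SZ)), add(Z, Z)), add(add(SSZ, Z), mul(Z, Z)))))))), not yet normal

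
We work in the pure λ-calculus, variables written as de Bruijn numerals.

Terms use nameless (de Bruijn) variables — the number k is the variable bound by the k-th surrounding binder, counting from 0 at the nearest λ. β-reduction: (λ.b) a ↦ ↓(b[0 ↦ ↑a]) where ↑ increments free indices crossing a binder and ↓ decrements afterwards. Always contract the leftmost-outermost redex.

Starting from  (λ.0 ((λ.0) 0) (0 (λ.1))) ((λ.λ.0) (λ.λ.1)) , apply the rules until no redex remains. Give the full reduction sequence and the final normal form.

  start: (λ.0 ((λ.0) 0) (0 (λ.1))) ((λ.λ.0) (λ.λ.1))
  →1  (λ.λ.0) (λ.λ.1) ((λ.0) ((λ.λ.0) (λ.λ.1))) ((λ.λ.0) (λ.λ.1) (λ.(λ.λ.0) (λ.λ.1)))
  →2  (λ.0) ((λ.0) ((λ.λ.0) (λ.λ.1))) ((λ.λ.0) (λ.λ.1) (λ.(λ.λ.0) (λ.λ.1)))
  →3  (λ.0) ((λ.λ.0) (λ.λ.1)) ((λ.λ.0) (λ.λ.1) (λ.(λ.λ.0) (λ.λ.1)))
  →4  (λ.λ.0) (λ.λ.1) ((λ.λ.0) (λ.λ.1) (λ.(λ.λ.0) (λ.λ.1)))
  →5  (λ.0) ((λ.λ.0) (λ.λ.1) (λ.(λ.λ.0) (λ.λ.1)))
  →6  (λ.λ.0) (λ.λ.1) (λ.(λ.λ.0) (λ.λ.1))
  →7  (λ.0) (λ.(λ.λ.0) (λ.λ.1))
  →8  λ.(λ.λ.0) (λ.λ.1)
  →9  λ.λ.0

Answer: normal form = λ.λ.0  (in 9 steps)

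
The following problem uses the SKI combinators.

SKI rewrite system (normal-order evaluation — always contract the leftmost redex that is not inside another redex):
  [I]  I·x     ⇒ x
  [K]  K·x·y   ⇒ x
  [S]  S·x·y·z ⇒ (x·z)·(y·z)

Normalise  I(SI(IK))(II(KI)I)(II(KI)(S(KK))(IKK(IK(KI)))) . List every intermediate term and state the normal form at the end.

  start: I(SI(IK))(II(KI)I)(II(KI)(S(KK))(IKK(IK(KI))))
  →1  SI(IK)(II(KI)I)(II(KI)(S(KK))(IKK(IK(KI))))
  →2  I(II(KI)I)(IK(II(KI)I))(II(KI)(S(KK))(IKK(IK(KI))))
  →3  II(KI)I(IK(II(KI)I))(II(KI)(S(KK))(IKK(IK(KI))))
  →4  I(KI)I(IK(II(KI)I))(II(KI)(S(KK))(IKK(IK(KI))))
  →5  KII(IK(II(KI)I))(II(KI)(S(KK))(IKK(IK(KI))))
  →6  I(IK(II(KI)I))(II(KI)(S(KK))(IKK(IK(KI))))
  →7  IK(II(KI)I)(II(KI)(S(KK))(IKK(IK(KI))))
  →8  K(II(KI)I)(II(KI)(S(KK))(IKK(IK(KI))))
  →9  II(KI)I
  →10  I(KI)I
  →11  KII
  →12  I

Answer: normal form = I  (in 12 steps)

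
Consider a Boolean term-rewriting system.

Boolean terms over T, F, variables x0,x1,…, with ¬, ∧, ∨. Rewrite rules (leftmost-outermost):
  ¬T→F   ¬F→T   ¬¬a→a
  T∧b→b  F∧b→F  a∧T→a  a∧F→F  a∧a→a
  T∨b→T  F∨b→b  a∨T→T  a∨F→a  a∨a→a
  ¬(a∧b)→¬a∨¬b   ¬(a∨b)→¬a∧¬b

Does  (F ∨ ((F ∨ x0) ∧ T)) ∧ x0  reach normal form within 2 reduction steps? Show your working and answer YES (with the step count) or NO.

Answer: NO — after 2 steps the term is (F ∨ x0) ∧ x0, not yet normal

Derivation:
  start: (F ∨ ((F ∨ x0) ∧ T)) ∧ x0
  [1] ((F ∨ x0) ∧ T) ∧ x0
  [2] (F ∨ x0) ∧ x0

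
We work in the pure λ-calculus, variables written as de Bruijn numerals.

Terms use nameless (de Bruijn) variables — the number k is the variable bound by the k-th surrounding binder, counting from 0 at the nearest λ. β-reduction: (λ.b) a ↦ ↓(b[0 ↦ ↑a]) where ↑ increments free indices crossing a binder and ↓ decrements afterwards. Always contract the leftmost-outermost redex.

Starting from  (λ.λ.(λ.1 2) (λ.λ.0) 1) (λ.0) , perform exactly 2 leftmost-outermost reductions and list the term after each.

  start: (λ.λ.(λ.1 2) (λ.λ.0) 1) (λ.0)
  step 1: λ.(λ.1 (λ.0)) (λ.λ.0) (λ.0)
  step 2: λ.0 (λ.0) (λ.0)

Answer: after 2 steps: λ.0 (λ.0) (λ.0)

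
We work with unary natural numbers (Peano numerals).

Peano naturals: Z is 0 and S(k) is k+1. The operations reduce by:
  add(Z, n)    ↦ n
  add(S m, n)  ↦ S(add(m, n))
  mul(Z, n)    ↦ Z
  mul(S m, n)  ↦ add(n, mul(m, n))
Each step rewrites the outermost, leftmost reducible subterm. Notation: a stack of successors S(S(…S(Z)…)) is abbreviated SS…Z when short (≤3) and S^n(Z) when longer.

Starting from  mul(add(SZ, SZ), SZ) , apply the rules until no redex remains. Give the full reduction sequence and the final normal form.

Answer: normal form = SSZ  (in 9 steps)

Working:
  start: mul(add(SZ, SZ), SZ)
  step 1: mul(S(add(Z, SZ)), SZ)
  step 2: add(SZ, mul(add(Z, SZ), SZ))
  step 3: S(add(Z, mul(add(Z, SZ), SZ)))
  step 4: S(mul(add(Z, SZ), SZ))
  step 5: S(mul(SZ, SZ))
  step 6: S(add(SZ, mul(Z, SZ)))
  step 7: S(S(add(Z, mul(Z, SZ))))
  step 8: S(S(mul(Z, SZ)))
  step 9: SSZ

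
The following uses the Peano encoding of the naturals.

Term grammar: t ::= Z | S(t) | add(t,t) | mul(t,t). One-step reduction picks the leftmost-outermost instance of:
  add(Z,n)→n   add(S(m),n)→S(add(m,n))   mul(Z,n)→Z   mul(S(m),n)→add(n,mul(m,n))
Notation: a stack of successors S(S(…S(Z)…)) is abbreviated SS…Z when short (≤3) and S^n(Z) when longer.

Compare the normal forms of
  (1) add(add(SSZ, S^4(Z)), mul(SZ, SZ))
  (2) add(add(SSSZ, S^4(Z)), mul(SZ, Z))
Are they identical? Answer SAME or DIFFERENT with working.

Term A:
  start: add(add(SSZ, S^4(Z)), mul(SZ, SZ))
  step 1: add(S(add(SZ, S^4(Z))), mul(SZ, SZ))
  step 2: S(add(add(SZ, S^4(Z)), mul(SZ, SZ)))
  step 3: S(add(S(add(Z, S^4(Z))), mul(SZ, SZ)))
  step 4: S(S(add(add(Z, S^4(Z)), mul(SZ, SZ))))
  step 5: S(S(add(S^4(Z), mul(SZ, SZ))))
  step 6: S(S(S(add(SSSZ, mul(SZ, SZ)))))
  step 7: S(S(S(S(add(SSZ, mul(SZ, SZ))))))
  step 8: S(S(S(S(S(add(SZ, mul(SZ, SZ)))))))
  step 9: S(S(S(S(S(S(add(Z, mul(SZ, SZ))))))))
  step 10: S(S(S(S(S(S(mul(SZ, SZ)))))))
  step 11: S(S(S(S(S(S(add(SZ, mul(Z, SZ))))))))
  step 12: S(S(S(S(S(S(S(add(Z, mul(Z, SZ)))))))))
  step 13: S(S(S(S(S(S(S(mul(Z, SZ))))))))
  step 14: S^7(Z)

Term B:
  start: add(add(SSSZ, S^4(Z)), mul(SZ, Z))
  step 1: add(S(add(SSZ, S^4(Z))), mul(SZ, Z))
  step 2: S(add(add(SSZ, S^4(Z)), mul(SZ, Z)))
  step 3: S(add(S(add(SZ, S^4(Z))), mul(SZ, Z)))
  step 4: S(S(add(add(SZ, S^4(Z)), mul(SZ, Z))))
  step 5: S(S(add(S(add(Z, S^4(Z))), mul(SZ, Z))))
  step 6: S(S(S(add(add(Z, S^4(Z)), mul(SZ, Z)))))
  step 7: S(S(S(add(S^4(Z), mul(SZ, Z)))))
  step 8: S(S(S(S(add(SSSZ, mul(SZ, Z))))))
  step 9: S(S(S(S(S(add(SSZ, mul(SZ, Z)))))))
  step 10: S(S(S(S(S(S(add(SZ, mul(SZ, Z))))))))
  step 11: S(S(S(S(S(S(S(add(Z, mul(SZ, Z)))))))))
  step 12: S(S(S(S(S(S(S(mul(SZ, Z))))))))
  step 13: S(S(S(S(S(S(S(add(Z, mul(Z, Z)))))))))
  step 14: S(S(S(S(S(S(S(mul(Z, Z))))))))
  step 15: S^7(Z)

Answer: SAME — A ⇓ S^7(Z), B ⇓ S^7(Z)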